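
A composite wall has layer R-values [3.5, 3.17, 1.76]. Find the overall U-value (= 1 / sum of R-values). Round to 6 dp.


R_total = 3.5 + 3.17 + 1.76 = 8.43
U = 1/8.43 = 0.118624

0.118624


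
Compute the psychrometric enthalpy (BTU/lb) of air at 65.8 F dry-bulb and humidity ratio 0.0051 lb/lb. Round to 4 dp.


h = 0.24*65.8 + 0.0051*(1061+0.444*65.8) = 21.3521 BTU/lb

21.3521 BTU/lb


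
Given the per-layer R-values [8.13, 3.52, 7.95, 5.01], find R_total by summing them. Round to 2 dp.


R_total = 8.13 + 3.52 + 7.95 + 5.01 = 24.61

24.61


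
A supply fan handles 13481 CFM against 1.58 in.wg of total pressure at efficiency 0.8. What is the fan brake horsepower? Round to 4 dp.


BHP = 13481 * 1.58 / (6356 * 0.8) = 4.1890 hp

4.1890 hp


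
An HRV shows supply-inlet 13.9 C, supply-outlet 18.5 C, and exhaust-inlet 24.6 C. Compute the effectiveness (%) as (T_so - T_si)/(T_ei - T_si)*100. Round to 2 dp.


eff = (18.5-13.9)/(24.6-13.9)*100 = 42.99 %

42.99 %


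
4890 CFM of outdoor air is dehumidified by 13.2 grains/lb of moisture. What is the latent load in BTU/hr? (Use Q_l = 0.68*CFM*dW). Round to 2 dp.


Q = 0.68 * 4890 * 13.2 = 43892.64 BTU/hr

43892.64 BTU/hr


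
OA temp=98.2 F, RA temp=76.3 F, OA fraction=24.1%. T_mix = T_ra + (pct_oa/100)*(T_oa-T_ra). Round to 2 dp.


T_mix = 76.3 + (24.1/100)*(98.2-76.3) = 81.58 F

81.58 F


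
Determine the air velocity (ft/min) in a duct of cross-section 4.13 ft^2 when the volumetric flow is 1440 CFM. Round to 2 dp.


V = 1440 / 4.13 = 348.67 ft/min

348.67 ft/min


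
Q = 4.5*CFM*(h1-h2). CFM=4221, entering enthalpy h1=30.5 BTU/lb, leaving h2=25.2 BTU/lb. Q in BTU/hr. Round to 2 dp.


Q = 4.5 * 4221 * (30.5 - 25.2) = 100670.85 BTU/hr

100670.85 BTU/hr


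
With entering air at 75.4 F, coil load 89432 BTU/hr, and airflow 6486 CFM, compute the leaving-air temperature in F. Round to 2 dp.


dT = 89432/(1.08*6486) = 12.7671
T_leave = 75.4 - 12.7671 = 62.63 F

62.63 F


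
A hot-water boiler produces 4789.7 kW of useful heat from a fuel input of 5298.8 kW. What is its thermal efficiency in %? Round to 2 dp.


eta = (4789.7/5298.8)*100 = 90.39 %

90.39 %


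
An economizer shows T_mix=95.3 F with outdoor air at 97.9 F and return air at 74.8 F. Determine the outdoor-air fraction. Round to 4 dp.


frac = (95.3 - 74.8) / (97.9 - 74.8) = 0.8874

0.8874


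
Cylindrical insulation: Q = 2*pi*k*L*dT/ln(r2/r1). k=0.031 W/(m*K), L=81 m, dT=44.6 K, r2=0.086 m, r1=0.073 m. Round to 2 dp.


Q = 2*pi*0.031*81*44.6/ln(0.086/0.073) = 4293.53 W

4293.53 W


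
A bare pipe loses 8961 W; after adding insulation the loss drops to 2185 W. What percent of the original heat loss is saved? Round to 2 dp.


Savings = ((8961-2185)/8961)*100 = 75.62 %

75.62 %


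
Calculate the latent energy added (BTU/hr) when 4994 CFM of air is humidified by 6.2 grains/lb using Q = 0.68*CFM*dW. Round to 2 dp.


Q = 0.68 * 4994 * 6.2 = 21054.70 BTU/hr

21054.70 BTU/hr


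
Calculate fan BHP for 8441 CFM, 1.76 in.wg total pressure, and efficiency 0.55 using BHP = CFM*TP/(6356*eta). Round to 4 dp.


BHP = 8441 * 1.76 / (6356 * 0.55) = 4.2497 hp

4.2497 hp


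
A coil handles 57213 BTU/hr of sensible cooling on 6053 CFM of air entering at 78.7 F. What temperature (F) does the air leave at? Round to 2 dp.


dT = 57213/(1.08*6053) = 8.7519
T_leave = 78.7 - 8.7519 = 69.95 F

69.95 F


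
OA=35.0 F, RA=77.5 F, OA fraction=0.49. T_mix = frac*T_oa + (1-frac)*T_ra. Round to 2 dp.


T_mix = 0.49*35.0 + 0.51*77.5 = 56.68 F

56.68 F


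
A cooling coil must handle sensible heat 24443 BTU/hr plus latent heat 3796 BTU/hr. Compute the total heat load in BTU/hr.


Qt = 24443 + 3796 = 28239 BTU/hr

28239 BTU/hr


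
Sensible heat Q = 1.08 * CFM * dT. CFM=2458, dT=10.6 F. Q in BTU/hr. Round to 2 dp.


Q = 1.08 * 2458 * 10.6 = 28139.18 BTU/hr

28139.18 BTU/hr


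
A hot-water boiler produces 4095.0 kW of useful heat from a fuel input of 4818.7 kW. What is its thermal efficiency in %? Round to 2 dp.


eta = (4095.0/4818.7)*100 = 84.98 %

84.98 %


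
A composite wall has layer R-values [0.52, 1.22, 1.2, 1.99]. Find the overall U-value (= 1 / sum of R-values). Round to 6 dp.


R_total = 0.52 + 1.22 + 1.2 + 1.99 = 4.93
U = 1/4.93 = 0.202840

0.202840


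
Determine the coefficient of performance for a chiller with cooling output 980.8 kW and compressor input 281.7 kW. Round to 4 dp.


COP = 980.8 / 281.7 = 3.4817

3.4817


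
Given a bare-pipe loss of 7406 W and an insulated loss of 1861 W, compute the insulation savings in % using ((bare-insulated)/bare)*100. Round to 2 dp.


Savings = ((7406-1861)/7406)*100 = 74.87 %

74.87 %


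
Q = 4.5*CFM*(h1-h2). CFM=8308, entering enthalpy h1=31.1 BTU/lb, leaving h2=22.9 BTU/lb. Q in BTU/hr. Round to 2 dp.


Q = 4.5 * 8308 * (31.1 - 22.9) = 306565.20 BTU/hr

306565.20 BTU/hr


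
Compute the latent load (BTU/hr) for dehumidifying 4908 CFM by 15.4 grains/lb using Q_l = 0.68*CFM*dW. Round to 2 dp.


Q = 0.68 * 4908 * 15.4 = 51396.58 BTU/hr

51396.58 BTU/hr


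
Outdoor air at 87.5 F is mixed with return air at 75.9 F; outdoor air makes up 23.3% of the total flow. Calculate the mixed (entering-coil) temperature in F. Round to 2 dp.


T_mix = 75.9 + (23.3/100)*(87.5-75.9) = 78.60 F

78.60 F


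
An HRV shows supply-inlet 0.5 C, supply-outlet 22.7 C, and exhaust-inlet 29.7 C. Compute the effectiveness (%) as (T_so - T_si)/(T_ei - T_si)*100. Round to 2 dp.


eff = (22.7-0.5)/(29.7-0.5)*100 = 76.03 %

76.03 %


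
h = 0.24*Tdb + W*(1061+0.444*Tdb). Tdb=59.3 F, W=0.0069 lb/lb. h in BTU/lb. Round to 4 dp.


h = 0.24*59.3 + 0.0069*(1061+0.444*59.3) = 21.7346 BTU/lb

21.7346 BTU/lb


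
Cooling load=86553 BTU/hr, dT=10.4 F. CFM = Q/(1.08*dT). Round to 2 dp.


CFM = 86553 / (1.08 * 10.4) = 7705.93

7705.93 CFM


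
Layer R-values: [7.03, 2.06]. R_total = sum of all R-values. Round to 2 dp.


R_total = 7.03 + 2.06 = 9.09

9.09


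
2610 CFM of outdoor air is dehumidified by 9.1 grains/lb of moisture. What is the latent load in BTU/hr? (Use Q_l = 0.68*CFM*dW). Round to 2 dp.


Q = 0.68 * 2610 * 9.1 = 16150.68 BTU/hr

16150.68 BTU/hr


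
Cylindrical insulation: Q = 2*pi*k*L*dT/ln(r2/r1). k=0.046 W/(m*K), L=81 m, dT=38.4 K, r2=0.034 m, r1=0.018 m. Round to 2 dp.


Q = 2*pi*0.046*81*38.4/ln(0.034/0.018) = 1413.53 W

1413.53 W


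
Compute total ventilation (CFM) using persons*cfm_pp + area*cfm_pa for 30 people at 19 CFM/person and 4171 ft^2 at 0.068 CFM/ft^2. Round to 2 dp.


Total = 30*19 + 4171*0.068 = 853.63 CFM

853.63 CFM


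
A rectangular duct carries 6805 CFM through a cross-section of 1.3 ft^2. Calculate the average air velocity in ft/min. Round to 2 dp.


V = 6805 / 1.3 = 5234.62 ft/min

5234.62 ft/min


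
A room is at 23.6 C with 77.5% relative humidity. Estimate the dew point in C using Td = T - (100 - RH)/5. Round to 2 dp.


Td = 23.6 - (100-77.5)/5 = 19.10 C

19.10 C


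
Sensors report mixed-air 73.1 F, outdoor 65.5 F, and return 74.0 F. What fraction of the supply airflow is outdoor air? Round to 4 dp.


frac = (73.1 - 74.0) / (65.5 - 74.0) = 0.1059

0.1059


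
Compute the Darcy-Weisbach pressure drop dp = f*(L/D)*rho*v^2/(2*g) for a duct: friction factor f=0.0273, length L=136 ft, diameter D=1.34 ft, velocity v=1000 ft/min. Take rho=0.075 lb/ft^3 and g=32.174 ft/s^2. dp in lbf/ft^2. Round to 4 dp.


v_fps = 1000/60 = 16.6667 ft/s
dp = 0.0273*(136/1.34)*0.075*16.6667^2/(2*32.174) = 0.8971 lbf/ft^2

0.8971 lbf/ft^2


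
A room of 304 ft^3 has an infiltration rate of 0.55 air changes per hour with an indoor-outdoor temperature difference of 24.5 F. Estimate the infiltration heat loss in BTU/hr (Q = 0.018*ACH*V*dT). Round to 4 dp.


Q = 0.018 * 0.55 * 304 * 24.5 = 73.7352 BTU/hr

73.7352 BTU/hr


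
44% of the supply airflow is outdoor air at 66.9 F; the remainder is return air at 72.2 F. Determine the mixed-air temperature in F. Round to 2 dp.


T_mix = 0.44*66.9 + 0.56*72.2 = 69.87 F

69.87 F


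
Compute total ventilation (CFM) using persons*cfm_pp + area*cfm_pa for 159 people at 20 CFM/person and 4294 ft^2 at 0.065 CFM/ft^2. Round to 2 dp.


Total = 159*20 + 4294*0.065 = 3459.11 CFM

3459.11 CFM


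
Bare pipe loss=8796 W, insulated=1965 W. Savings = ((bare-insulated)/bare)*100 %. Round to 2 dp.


Savings = ((8796-1965)/8796)*100 = 77.66 %

77.66 %


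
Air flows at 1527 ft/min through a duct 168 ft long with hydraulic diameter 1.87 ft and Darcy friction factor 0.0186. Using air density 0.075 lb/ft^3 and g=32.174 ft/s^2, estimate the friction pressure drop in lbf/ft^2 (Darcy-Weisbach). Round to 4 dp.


v_fps = 1527/60 = 25.45 ft/s
dp = 0.0186*(168/1.87)*0.075*25.45^2/(2*32.174) = 1.2615 lbf/ft^2

1.2615 lbf/ft^2


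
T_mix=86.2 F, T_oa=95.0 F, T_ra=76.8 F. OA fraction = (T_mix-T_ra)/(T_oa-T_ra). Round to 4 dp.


frac = (86.2 - 76.8) / (95.0 - 76.8) = 0.5165

0.5165


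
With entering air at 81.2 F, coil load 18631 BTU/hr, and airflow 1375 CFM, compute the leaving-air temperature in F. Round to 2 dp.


dT = 18631/(1.08*1375) = 12.5461
T_leave = 81.2 - 12.5461 = 68.65 F

68.65 F


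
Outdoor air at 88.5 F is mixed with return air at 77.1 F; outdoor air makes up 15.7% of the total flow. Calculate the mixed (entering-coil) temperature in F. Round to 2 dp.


T_mix = 77.1 + (15.7/100)*(88.5-77.1) = 78.89 F

78.89 F


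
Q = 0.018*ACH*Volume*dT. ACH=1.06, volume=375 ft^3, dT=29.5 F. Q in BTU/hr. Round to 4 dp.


Q = 0.018 * 1.06 * 375 * 29.5 = 211.0725 BTU/hr

211.0725 BTU/hr


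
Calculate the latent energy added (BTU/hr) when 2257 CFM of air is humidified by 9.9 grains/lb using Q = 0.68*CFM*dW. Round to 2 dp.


Q = 0.68 * 2257 * 9.9 = 15194.12 BTU/hr

15194.12 BTU/hr


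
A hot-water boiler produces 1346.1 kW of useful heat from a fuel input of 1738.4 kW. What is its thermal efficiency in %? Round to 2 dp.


eta = (1346.1/1738.4)*100 = 77.43 %

77.43 %


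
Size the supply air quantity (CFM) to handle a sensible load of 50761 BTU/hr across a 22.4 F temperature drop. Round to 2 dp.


CFM = 50761 / (1.08 * 22.4) = 2098.26

2098.26 CFM


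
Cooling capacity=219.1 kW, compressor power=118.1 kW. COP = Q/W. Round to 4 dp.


COP = 219.1 / 118.1 = 1.8552

1.8552


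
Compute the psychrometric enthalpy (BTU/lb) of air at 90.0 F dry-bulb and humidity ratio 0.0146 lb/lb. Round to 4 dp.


h = 0.24*90.0 + 0.0146*(1061+0.444*90.0) = 37.6740 BTU/lb

37.6740 BTU/lb


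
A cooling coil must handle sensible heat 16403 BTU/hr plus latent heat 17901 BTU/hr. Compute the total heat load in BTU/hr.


Qt = 16403 + 17901 = 34304 BTU/hr

34304 BTU/hr


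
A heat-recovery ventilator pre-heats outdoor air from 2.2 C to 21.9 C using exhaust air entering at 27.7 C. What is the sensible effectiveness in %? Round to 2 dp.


eff = (21.9-2.2)/(27.7-2.2)*100 = 77.25 %

77.25 %


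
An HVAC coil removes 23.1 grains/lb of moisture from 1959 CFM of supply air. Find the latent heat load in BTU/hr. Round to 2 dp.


Q = 0.68 * 1959 * 23.1 = 30771.97 BTU/hr

30771.97 BTU/hr


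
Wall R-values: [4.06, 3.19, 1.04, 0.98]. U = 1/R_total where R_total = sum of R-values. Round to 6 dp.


R_total = 4.06 + 3.19 + 1.04 + 0.98 = 9.27
U = 1/9.27 = 0.107875

0.107875


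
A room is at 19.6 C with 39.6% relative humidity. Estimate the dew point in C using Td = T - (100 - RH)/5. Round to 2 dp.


Td = 19.6 - (100-39.6)/5 = 7.52 C

7.52 C


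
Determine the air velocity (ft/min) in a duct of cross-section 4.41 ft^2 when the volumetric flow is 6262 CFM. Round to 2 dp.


V = 6262 / 4.41 = 1419.95 ft/min

1419.95 ft/min


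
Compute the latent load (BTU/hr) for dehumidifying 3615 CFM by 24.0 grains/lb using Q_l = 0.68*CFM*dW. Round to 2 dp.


Q = 0.68 * 3615 * 24.0 = 58996.80 BTU/hr

58996.80 BTU/hr


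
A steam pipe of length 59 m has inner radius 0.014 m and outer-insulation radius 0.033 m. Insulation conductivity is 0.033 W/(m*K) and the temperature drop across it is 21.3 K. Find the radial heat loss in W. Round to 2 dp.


Q = 2*pi*0.033*59*21.3/ln(0.033/0.014) = 303.89 W

303.89 W


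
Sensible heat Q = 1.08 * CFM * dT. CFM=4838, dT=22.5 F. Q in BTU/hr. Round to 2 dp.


Q = 1.08 * 4838 * 22.5 = 117563.40 BTU/hr

117563.40 BTU/hr


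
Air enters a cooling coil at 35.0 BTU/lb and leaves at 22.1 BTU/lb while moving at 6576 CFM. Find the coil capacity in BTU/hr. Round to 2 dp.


Q = 4.5 * 6576 * (35.0 - 22.1) = 381736.80 BTU/hr

381736.80 BTU/hr


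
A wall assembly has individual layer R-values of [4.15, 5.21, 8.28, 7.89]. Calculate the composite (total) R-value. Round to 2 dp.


R_total = 4.15 + 5.21 + 8.28 + 7.89 = 25.53

25.53


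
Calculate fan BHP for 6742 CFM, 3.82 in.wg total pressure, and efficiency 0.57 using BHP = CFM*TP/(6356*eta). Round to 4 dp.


BHP = 6742 * 3.82 / (6356 * 0.57) = 7.1088 hp

7.1088 hp


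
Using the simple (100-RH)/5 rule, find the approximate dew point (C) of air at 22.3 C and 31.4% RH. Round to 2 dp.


Td = 22.3 - (100-31.4)/5 = 8.58 C

8.58 C


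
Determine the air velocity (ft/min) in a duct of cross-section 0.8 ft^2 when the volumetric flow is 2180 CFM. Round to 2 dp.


V = 2180 / 0.8 = 2725.00 ft/min

2725.00 ft/min


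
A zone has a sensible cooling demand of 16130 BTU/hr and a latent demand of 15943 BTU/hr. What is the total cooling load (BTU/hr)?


Qt = 16130 + 15943 = 32073 BTU/hr

32073 BTU/hr


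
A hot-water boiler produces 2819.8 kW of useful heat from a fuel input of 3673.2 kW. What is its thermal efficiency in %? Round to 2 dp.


eta = (2819.8/3673.2)*100 = 76.77 %

76.77 %


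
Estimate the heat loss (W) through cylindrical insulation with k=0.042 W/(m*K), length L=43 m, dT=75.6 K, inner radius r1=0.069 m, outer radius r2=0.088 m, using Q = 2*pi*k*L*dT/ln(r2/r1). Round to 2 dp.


Q = 2*pi*0.042*43*75.6/ln(0.088/0.069) = 3526.97 W

3526.97 W


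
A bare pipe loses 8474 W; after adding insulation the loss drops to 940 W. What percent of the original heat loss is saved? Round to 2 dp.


Savings = ((8474-940)/8474)*100 = 88.91 %

88.91 %


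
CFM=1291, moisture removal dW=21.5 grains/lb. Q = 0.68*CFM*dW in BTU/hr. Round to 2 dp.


Q = 0.68 * 1291 * 21.5 = 18874.42 BTU/hr

18874.42 BTU/hr


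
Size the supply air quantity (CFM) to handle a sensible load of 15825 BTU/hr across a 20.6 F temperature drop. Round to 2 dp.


CFM = 15825 / (1.08 * 20.6) = 711.30

711.30 CFM


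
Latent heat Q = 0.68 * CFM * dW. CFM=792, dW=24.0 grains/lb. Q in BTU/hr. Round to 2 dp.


Q = 0.68 * 792 * 24.0 = 12925.44 BTU/hr

12925.44 BTU/hr


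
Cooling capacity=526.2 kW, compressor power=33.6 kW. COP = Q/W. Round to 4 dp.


COP = 526.2 / 33.6 = 15.6607

15.6607


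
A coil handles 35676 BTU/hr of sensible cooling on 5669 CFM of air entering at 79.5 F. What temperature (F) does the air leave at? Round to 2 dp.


dT = 35676/(1.08*5669) = 5.8270
T_leave = 79.5 - 5.8270 = 73.67 F

73.67 F


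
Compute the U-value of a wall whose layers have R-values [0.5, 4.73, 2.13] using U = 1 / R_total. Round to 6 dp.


R_total = 0.5 + 4.73 + 2.13 = 7.36
U = 1/7.36 = 0.135870

0.135870


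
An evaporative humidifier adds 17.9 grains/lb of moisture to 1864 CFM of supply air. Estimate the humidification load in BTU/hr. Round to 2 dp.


Q = 0.68 * 1864 * 17.9 = 22688.61 BTU/hr

22688.61 BTU/hr


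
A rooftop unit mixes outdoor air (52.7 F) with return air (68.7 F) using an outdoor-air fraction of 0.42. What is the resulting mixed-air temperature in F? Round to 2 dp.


T_mix = 0.42*52.7 + 0.58*68.7 = 61.98 F

61.98 F


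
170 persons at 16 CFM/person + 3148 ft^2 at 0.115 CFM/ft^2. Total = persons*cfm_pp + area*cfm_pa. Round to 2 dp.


Total = 170*16 + 3148*0.115 = 3082.02 CFM

3082.02 CFM


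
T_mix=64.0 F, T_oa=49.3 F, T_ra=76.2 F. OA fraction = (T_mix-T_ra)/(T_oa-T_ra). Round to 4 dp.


frac = (64.0 - 76.2) / (49.3 - 76.2) = 0.4535

0.4535


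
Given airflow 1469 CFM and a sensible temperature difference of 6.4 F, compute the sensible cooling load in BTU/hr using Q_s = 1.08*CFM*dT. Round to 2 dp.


Q = 1.08 * 1469 * 6.4 = 10153.73 BTU/hr

10153.73 BTU/hr


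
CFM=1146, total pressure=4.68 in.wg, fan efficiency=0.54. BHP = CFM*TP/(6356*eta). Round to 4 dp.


BHP = 1146 * 4.68 / (6356 * 0.54) = 1.5626 hp

1.5626 hp


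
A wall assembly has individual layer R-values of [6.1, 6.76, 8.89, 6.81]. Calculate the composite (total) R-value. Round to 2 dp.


R_total = 6.1 + 6.76 + 8.89 + 6.81 = 28.56

28.56


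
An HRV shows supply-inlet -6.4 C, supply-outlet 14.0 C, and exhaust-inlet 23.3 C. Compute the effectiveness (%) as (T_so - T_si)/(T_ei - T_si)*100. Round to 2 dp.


eff = (14.0-(-6.4))/(23.3-(-6.4))*100 = 68.69 %

68.69 %


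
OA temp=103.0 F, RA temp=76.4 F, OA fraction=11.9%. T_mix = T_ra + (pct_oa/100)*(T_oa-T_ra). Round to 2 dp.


T_mix = 76.4 + (11.9/100)*(103.0-76.4) = 79.57 F

79.57 F


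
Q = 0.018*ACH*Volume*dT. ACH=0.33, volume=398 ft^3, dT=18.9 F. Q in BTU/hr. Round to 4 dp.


Q = 0.018 * 0.33 * 398 * 18.9 = 44.6819 BTU/hr

44.6819 BTU/hr


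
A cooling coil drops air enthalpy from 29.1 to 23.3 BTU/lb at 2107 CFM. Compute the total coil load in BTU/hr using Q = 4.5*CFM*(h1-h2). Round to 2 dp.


Q = 4.5 * 2107 * (29.1 - 23.3) = 54992.70 BTU/hr

54992.70 BTU/hr


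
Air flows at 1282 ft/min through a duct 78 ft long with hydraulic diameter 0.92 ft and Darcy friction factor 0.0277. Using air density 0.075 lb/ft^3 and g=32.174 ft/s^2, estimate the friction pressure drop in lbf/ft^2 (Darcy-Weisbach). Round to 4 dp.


v_fps = 1282/60 = 21.3667 ft/s
dp = 0.0277*(78/0.92)*0.075*21.3667^2/(2*32.174) = 1.2496 lbf/ft^2

1.2496 lbf/ft^2


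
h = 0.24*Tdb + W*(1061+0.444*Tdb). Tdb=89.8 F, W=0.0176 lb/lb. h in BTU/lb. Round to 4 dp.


h = 0.24*89.8 + 0.0176*(1061+0.444*89.8) = 40.9273 BTU/lb

40.9273 BTU/lb


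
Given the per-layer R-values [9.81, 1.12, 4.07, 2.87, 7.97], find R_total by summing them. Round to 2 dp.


R_total = 9.81 + 1.12 + 4.07 + 2.87 + 7.97 = 25.84

25.84


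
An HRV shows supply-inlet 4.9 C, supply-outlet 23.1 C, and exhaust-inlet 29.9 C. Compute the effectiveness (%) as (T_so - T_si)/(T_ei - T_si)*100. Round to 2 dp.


eff = (23.1-4.9)/(29.9-4.9)*100 = 72.80 %

72.80 %


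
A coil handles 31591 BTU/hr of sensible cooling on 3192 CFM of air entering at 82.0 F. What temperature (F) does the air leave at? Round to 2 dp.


dT = 31591/(1.08*3192) = 9.1638
T_leave = 82.0 - 9.1638 = 72.84 F

72.84 F


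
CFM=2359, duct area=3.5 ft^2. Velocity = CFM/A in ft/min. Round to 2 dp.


V = 2359 / 3.5 = 674.00 ft/min

674.00 ft/min


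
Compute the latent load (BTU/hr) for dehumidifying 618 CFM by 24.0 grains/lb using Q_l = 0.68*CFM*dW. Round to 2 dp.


Q = 0.68 * 618 * 24.0 = 10085.76 BTU/hr

10085.76 BTU/hr


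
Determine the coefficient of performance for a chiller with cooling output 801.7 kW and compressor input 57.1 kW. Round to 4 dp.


COP = 801.7 / 57.1 = 14.0403

14.0403


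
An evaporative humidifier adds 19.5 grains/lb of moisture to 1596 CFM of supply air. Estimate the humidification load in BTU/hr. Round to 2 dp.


Q = 0.68 * 1596 * 19.5 = 21162.96 BTU/hr

21162.96 BTU/hr


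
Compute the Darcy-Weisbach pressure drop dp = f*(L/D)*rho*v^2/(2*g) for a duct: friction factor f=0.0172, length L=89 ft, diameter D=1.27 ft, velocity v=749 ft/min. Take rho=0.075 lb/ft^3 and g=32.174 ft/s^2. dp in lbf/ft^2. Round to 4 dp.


v_fps = 749/60 = 12.4833 ft/s
dp = 0.0172*(89/1.27)*0.075*12.4833^2/(2*32.174) = 0.2189 lbf/ft^2

0.2189 lbf/ft^2


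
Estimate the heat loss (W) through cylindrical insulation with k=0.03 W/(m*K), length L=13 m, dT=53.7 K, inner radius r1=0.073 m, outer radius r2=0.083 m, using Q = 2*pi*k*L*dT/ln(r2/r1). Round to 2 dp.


Q = 2*pi*0.03*13*53.7/ln(0.083/0.073) = 1024.98 W

1024.98 W


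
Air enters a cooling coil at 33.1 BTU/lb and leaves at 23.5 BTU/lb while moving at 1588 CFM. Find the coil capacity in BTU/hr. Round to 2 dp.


Q = 4.5 * 1588 * (33.1 - 23.5) = 68601.60 BTU/hr

68601.60 BTU/hr


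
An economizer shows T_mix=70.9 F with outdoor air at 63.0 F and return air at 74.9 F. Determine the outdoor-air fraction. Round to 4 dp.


frac = (70.9 - 74.9) / (63.0 - 74.9) = 0.3361

0.3361


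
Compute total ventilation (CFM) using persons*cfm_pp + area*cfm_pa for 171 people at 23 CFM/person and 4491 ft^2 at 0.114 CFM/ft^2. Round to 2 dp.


Total = 171*23 + 4491*0.114 = 4444.97 CFM

4444.97 CFM


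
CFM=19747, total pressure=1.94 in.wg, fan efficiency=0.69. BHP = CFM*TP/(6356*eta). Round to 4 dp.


BHP = 19747 * 1.94 / (6356 * 0.69) = 8.7351 hp

8.7351 hp


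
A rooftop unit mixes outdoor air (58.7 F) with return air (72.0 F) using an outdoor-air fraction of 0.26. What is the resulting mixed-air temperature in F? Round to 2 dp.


T_mix = 0.26*58.7 + 0.74*72.0 = 68.54 F

68.54 F


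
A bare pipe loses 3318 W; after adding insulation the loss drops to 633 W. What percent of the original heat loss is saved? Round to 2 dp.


Savings = ((3318-633)/3318)*100 = 80.92 %

80.92 %


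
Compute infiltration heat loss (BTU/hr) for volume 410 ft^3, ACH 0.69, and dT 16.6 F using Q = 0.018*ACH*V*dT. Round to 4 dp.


Q = 0.018 * 0.69 * 410 * 16.6 = 84.5305 BTU/hr

84.5305 BTU/hr


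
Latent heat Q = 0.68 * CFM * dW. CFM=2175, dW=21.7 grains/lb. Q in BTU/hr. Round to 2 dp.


Q = 0.68 * 2175 * 21.7 = 32094.30 BTU/hr

32094.30 BTU/hr


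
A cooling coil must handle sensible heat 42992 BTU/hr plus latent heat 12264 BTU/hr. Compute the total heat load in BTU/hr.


Qt = 42992 + 12264 = 55256 BTU/hr

55256 BTU/hr


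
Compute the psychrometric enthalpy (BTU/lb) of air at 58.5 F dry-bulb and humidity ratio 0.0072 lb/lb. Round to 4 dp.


h = 0.24*58.5 + 0.0072*(1061+0.444*58.5) = 21.8662 BTU/lb

21.8662 BTU/lb


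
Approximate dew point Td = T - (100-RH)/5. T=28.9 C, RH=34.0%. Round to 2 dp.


Td = 28.9 - (100-34.0)/5 = 15.70 C

15.70 C


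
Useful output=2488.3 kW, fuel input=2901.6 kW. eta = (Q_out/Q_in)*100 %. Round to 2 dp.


eta = (2488.3/2901.6)*100 = 85.76 %

85.76 %


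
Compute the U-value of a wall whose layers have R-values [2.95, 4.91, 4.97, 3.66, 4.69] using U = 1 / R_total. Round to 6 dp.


R_total = 2.95 + 4.91 + 4.97 + 3.66 + 4.69 = 21.18
U = 1/21.18 = 0.047214

0.047214


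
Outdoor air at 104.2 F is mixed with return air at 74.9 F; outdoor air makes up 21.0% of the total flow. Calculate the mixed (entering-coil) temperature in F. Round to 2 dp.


T_mix = 74.9 + (21.0/100)*(104.2-74.9) = 81.05 F

81.05 F


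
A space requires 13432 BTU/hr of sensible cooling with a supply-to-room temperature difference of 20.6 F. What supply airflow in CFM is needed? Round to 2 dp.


CFM = 13432 / (1.08 * 20.6) = 603.74

603.74 CFM


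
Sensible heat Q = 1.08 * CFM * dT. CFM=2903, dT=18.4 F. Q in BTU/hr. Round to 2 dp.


Q = 1.08 * 2903 * 18.4 = 57688.42 BTU/hr

57688.42 BTU/hr


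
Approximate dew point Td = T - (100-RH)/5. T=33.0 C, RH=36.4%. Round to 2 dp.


Td = 33.0 - (100-36.4)/5 = 20.28 C

20.28 C


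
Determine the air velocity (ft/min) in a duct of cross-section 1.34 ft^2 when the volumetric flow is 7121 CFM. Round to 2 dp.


V = 7121 / 1.34 = 5314.18 ft/min

5314.18 ft/min


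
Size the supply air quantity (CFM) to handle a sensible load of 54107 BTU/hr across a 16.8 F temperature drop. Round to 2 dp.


CFM = 54107 / (1.08 * 16.8) = 2982.09

2982.09 CFM


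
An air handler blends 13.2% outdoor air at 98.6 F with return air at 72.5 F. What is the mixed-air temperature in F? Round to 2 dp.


T_mix = 72.5 + (13.2/100)*(98.6-72.5) = 75.95 F

75.95 F


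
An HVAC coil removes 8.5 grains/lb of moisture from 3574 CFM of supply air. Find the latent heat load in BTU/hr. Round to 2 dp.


Q = 0.68 * 3574 * 8.5 = 20657.72 BTU/hr

20657.72 BTU/hr


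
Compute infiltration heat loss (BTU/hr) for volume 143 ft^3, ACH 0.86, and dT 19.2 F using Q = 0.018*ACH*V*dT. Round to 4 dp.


Q = 0.018 * 0.86 * 143 * 19.2 = 42.5019 BTU/hr

42.5019 BTU/hr


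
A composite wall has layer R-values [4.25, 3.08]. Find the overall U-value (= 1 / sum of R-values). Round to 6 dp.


R_total = 4.25 + 3.08 = 7.33
U = 1/7.33 = 0.136426

0.136426


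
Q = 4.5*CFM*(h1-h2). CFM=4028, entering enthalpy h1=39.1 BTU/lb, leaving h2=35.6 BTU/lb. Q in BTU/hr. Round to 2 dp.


Q = 4.5 * 4028 * (39.1 - 35.6) = 63441.00 BTU/hr

63441.00 BTU/hr


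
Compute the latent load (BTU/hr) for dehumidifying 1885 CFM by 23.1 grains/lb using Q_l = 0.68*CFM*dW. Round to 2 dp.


Q = 0.68 * 1885 * 23.1 = 29609.58 BTU/hr

29609.58 BTU/hr


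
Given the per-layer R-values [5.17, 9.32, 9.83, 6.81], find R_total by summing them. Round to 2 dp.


R_total = 5.17 + 9.32 + 9.83 + 6.81 = 31.13

31.13


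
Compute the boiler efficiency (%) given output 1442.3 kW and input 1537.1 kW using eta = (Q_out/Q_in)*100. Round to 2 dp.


eta = (1442.3/1537.1)*100 = 93.83 %

93.83 %


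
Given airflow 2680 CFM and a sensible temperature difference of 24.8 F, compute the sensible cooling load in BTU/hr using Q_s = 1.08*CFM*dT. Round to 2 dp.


Q = 1.08 * 2680 * 24.8 = 71781.12 BTU/hr

71781.12 BTU/hr


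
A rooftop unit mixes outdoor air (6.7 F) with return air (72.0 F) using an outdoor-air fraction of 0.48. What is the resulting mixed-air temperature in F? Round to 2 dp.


T_mix = 0.48*6.7 + 0.52*72.0 = 40.66 F

40.66 F


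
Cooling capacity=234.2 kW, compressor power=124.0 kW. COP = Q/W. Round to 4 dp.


COP = 234.2 / 124.0 = 1.8887

1.8887


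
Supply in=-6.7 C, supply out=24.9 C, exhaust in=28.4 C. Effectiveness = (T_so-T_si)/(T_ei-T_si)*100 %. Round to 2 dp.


eff = (24.9-(-6.7))/(28.4-(-6.7))*100 = 90.03 %

90.03 %


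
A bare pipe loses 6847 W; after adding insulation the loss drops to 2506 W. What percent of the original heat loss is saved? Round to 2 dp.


Savings = ((6847-2506)/6847)*100 = 63.40 %

63.40 %


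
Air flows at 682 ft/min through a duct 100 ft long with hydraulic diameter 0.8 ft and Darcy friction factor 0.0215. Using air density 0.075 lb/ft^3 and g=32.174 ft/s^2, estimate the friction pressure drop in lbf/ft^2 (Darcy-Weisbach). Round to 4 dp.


v_fps = 682/60 = 11.3667 ft/s
dp = 0.0215*(100/0.8)*0.075*11.3667^2/(2*32.174) = 0.4047 lbf/ft^2

0.4047 lbf/ft^2


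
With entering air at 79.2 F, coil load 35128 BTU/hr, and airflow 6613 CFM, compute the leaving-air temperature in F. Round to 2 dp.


dT = 35128/(1.08*6613) = 4.9185
T_leave = 79.2 - 4.9185 = 74.28 F

74.28 F


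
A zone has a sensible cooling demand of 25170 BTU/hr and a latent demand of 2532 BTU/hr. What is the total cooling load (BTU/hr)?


Qt = 25170 + 2532 = 27702 BTU/hr

27702 BTU/hr


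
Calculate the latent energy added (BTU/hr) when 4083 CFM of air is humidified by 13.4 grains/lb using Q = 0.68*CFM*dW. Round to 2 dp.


Q = 0.68 * 4083 * 13.4 = 37204.30 BTU/hr

37204.30 BTU/hr


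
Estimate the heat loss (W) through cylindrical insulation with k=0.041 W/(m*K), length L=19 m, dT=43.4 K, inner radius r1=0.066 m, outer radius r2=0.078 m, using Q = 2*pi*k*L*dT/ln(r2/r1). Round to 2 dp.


Q = 2*pi*0.041*19*43.4/ln(0.078/0.066) = 1271.60 W

1271.60 W


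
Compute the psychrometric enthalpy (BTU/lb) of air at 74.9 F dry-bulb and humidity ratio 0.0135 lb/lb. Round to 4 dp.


h = 0.24*74.9 + 0.0135*(1061+0.444*74.9) = 32.7485 BTU/lb

32.7485 BTU/lb


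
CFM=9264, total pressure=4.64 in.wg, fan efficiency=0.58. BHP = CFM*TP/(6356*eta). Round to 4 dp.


BHP = 9264 * 4.64 / (6356 * 0.58) = 11.6602 hp

11.6602 hp


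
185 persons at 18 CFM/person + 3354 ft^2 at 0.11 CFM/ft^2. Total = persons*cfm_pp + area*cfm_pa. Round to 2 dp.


Total = 185*18 + 3354*0.11 = 3698.94 CFM

3698.94 CFM


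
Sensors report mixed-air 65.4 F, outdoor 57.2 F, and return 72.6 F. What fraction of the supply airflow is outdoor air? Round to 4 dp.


frac = (65.4 - 72.6) / (57.2 - 72.6) = 0.4675

0.4675


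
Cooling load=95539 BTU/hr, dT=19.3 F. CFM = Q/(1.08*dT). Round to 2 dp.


CFM = 95539 / (1.08 * 19.3) = 4583.53

4583.53 CFM


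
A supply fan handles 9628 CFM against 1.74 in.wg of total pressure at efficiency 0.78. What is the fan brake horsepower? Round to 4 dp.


BHP = 9628 * 1.74 / (6356 * 0.78) = 3.3791 hp

3.3791 hp


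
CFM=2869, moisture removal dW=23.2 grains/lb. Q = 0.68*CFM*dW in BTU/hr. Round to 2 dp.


Q = 0.68 * 2869 * 23.2 = 45261.34 BTU/hr

45261.34 BTU/hr


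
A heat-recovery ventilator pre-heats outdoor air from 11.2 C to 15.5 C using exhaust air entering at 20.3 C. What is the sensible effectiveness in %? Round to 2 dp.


eff = (15.5-11.2)/(20.3-11.2)*100 = 47.25 %

47.25 %


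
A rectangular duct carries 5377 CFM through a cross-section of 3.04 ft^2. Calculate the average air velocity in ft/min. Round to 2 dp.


V = 5377 / 3.04 = 1768.75 ft/min

1768.75 ft/min


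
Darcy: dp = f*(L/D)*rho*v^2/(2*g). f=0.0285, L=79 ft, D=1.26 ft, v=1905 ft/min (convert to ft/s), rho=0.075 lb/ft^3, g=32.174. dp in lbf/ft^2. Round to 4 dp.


v_fps = 1905/60 = 31.75 ft/s
dp = 0.0285*(79/1.26)*0.075*31.75^2/(2*32.174) = 2.0995 lbf/ft^2

2.0995 lbf/ft^2


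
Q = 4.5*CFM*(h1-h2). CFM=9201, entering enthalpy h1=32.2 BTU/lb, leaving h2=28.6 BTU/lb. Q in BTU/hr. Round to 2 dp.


Q = 4.5 * 9201 * (32.2 - 28.6) = 149056.20 BTU/hr

149056.20 BTU/hr


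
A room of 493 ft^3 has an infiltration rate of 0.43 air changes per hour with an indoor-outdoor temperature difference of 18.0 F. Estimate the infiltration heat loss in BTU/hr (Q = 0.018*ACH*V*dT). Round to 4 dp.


Q = 0.018 * 0.43 * 493 * 18.0 = 68.6848 BTU/hr

68.6848 BTU/hr


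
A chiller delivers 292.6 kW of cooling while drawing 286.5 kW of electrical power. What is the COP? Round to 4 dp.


COP = 292.6 / 286.5 = 1.0213

1.0213


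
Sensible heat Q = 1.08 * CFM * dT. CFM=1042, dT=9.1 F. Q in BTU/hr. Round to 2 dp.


Q = 1.08 * 1042 * 9.1 = 10240.78 BTU/hr

10240.78 BTU/hr


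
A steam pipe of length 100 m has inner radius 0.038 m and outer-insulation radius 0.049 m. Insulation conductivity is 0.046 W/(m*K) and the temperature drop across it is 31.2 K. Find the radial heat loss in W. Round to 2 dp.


Q = 2*pi*0.046*100*31.2/ln(0.049/0.038) = 3546.98 W

3546.98 W


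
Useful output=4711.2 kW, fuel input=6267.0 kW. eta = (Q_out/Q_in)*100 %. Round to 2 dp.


eta = (4711.2/6267.0)*100 = 75.17 %

75.17 %


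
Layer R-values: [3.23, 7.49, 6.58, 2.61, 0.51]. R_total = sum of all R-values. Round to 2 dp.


R_total = 3.23 + 7.49 + 6.58 + 2.61 + 0.51 = 20.42

20.42


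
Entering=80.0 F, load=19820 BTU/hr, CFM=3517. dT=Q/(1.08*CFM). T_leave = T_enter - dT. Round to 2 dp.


dT = 19820/(1.08*3517) = 5.2180
T_leave = 80.0 - 5.2180 = 74.78 F

74.78 F


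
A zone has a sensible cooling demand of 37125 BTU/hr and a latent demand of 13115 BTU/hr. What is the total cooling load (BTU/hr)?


Qt = 37125 + 13115 = 50240 BTU/hr

50240 BTU/hr


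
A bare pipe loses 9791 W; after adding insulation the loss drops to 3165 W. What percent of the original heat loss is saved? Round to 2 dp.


Savings = ((9791-3165)/9791)*100 = 67.67 %

67.67 %


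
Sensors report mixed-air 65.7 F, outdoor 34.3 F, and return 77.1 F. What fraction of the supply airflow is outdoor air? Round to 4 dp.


frac = (65.7 - 77.1) / (34.3 - 77.1) = 0.2664

0.2664


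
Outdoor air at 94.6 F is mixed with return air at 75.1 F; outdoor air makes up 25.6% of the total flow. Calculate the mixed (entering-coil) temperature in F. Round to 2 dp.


T_mix = 75.1 + (25.6/100)*(94.6-75.1) = 80.09 F

80.09 F


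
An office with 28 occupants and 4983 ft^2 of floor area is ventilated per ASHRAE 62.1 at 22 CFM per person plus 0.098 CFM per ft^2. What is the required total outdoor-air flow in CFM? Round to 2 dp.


Total = 28*22 + 4983*0.098 = 1104.33 CFM

1104.33 CFM


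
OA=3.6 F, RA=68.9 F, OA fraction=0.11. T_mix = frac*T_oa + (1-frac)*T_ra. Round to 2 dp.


T_mix = 0.11*3.6 + 0.89*68.9 = 61.72 F

61.72 F


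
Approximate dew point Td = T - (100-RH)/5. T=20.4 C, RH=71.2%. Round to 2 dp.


Td = 20.4 - (100-71.2)/5 = 14.64 C

14.64 C


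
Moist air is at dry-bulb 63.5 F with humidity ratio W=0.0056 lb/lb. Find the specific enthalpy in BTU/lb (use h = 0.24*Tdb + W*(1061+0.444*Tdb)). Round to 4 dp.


h = 0.24*63.5 + 0.0056*(1061+0.444*63.5) = 21.3395 BTU/lb

21.3395 BTU/lb


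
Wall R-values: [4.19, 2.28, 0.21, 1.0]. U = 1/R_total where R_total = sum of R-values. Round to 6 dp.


R_total = 4.19 + 2.28 + 0.21 + 1.0 = 7.68
U = 1/7.68 = 0.130208

0.130208


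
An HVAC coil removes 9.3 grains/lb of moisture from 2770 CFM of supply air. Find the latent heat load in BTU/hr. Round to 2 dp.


Q = 0.68 * 2770 * 9.3 = 17517.48 BTU/hr

17517.48 BTU/hr


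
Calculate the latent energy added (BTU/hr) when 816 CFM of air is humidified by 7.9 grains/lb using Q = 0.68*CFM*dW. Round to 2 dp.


Q = 0.68 * 816 * 7.9 = 4383.55 BTU/hr

4383.55 BTU/hr


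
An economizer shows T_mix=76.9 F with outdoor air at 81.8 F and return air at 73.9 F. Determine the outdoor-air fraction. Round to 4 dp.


frac = (76.9 - 73.9) / (81.8 - 73.9) = 0.3797

0.3797


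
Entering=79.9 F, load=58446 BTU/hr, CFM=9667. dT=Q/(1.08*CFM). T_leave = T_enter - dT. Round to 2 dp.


dT = 58446/(1.08*9667) = 5.5981
T_leave = 79.9 - 5.5981 = 74.30 F

74.30 F


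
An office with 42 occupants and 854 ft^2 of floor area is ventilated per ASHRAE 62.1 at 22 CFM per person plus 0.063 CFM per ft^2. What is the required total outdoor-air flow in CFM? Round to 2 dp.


Total = 42*22 + 854*0.063 = 977.80 CFM

977.80 CFM


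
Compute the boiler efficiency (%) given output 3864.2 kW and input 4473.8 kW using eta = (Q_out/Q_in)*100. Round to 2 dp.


eta = (3864.2/4473.8)*100 = 86.37 %

86.37 %


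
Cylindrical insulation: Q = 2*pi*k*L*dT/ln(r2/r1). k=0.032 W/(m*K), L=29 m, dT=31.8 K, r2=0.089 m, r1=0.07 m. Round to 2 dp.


Q = 2*pi*0.032*29*31.8/ln(0.089/0.07) = 772.13 W

772.13 W


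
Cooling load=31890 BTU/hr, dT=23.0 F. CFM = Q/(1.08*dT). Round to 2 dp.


CFM = 31890 / (1.08 * 23.0) = 1283.82

1283.82 CFM


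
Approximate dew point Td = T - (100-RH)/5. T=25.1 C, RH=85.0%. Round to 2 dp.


Td = 25.1 - (100-85.0)/5 = 22.10 C

22.10 C


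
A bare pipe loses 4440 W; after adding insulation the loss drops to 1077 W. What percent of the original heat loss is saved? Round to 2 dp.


Savings = ((4440-1077)/4440)*100 = 75.74 %

75.74 %


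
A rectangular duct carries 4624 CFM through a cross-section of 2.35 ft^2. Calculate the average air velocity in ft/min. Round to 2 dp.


V = 4624 / 2.35 = 1967.66 ft/min

1967.66 ft/min


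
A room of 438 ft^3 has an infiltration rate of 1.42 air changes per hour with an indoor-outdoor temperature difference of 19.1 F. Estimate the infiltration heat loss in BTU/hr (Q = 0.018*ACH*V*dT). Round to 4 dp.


Q = 0.018 * 1.42 * 438 * 19.1 = 213.8298 BTU/hr

213.8298 BTU/hr


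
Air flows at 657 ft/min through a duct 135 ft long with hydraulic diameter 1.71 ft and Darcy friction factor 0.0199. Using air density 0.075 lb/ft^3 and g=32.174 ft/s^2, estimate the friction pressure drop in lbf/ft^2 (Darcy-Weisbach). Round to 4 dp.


v_fps = 657/60 = 10.95 ft/s
dp = 0.0199*(135/1.71)*0.075*10.95^2/(2*32.174) = 0.2196 lbf/ft^2

0.2196 lbf/ft^2


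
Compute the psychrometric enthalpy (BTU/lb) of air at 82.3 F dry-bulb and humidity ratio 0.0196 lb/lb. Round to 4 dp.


h = 0.24*82.3 + 0.0196*(1061+0.444*82.3) = 41.2638 BTU/lb

41.2638 BTU/lb


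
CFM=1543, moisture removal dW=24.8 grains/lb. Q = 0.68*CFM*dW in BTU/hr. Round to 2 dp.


Q = 0.68 * 1543 * 24.8 = 26021.15 BTU/hr

26021.15 BTU/hr


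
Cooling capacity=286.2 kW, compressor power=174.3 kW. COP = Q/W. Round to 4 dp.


COP = 286.2 / 174.3 = 1.6420

1.6420


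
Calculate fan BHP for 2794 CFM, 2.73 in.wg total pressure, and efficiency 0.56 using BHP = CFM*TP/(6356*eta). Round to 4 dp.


BHP = 2794 * 2.73 / (6356 * 0.56) = 2.1430 hp

2.1430 hp


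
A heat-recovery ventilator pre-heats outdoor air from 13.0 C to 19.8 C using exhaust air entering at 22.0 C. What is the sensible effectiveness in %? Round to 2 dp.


eff = (19.8-13.0)/(22.0-13.0)*100 = 75.56 %

75.56 %


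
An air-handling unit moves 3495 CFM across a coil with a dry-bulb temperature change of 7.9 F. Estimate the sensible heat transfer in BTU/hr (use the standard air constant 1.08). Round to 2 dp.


Q = 1.08 * 3495 * 7.9 = 29819.34 BTU/hr

29819.34 BTU/hr


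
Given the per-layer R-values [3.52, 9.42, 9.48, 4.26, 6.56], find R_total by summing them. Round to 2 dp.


R_total = 3.52 + 9.42 + 9.48 + 4.26 + 6.56 = 33.24

33.24


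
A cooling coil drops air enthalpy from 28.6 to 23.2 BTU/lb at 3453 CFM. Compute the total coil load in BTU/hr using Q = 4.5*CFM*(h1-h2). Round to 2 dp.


Q = 4.5 * 3453 * (28.6 - 23.2) = 83907.90 BTU/hr

83907.90 BTU/hr


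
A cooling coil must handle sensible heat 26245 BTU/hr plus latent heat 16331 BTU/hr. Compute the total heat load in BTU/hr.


Qt = 26245 + 16331 = 42576 BTU/hr

42576 BTU/hr


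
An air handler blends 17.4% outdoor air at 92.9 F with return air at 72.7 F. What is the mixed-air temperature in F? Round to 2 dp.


T_mix = 72.7 + (17.4/100)*(92.9-72.7) = 76.21 F

76.21 F


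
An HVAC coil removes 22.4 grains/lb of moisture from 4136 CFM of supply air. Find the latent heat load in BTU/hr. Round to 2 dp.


Q = 0.68 * 4136 * 22.4 = 62999.55 BTU/hr

62999.55 BTU/hr


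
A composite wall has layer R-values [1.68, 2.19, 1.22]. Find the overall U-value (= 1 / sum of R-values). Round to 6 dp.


R_total = 1.68 + 2.19 + 1.22 = 5.09
U = 1/5.09 = 0.196464

0.196464


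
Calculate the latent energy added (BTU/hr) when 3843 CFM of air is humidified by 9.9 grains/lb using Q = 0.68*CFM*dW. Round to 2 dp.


Q = 0.68 * 3843 * 9.9 = 25871.08 BTU/hr

25871.08 BTU/hr


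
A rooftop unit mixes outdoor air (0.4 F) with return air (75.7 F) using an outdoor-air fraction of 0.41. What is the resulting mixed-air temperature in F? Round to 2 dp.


T_mix = 0.41*0.4 + 0.59*75.7 = 44.83 F

44.83 F


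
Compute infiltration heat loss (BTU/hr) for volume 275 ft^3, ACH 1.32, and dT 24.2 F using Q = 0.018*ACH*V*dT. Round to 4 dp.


Q = 0.018 * 1.32 * 275 * 24.2 = 158.1228 BTU/hr

158.1228 BTU/hr


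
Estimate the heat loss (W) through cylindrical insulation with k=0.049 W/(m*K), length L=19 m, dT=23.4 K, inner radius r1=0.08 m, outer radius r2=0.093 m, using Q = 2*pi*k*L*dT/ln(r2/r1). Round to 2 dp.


Q = 2*pi*0.049*19*23.4/ln(0.093/0.08) = 909.07 W

909.07 W


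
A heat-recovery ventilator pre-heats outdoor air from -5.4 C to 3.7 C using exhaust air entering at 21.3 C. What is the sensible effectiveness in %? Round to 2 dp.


eff = (3.7-(-5.4))/(21.3-(-5.4))*100 = 34.08 %

34.08 %


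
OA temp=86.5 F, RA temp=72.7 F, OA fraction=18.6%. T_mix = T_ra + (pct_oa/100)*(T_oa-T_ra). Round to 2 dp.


T_mix = 72.7 + (18.6/100)*(86.5-72.7) = 75.27 F

75.27 F


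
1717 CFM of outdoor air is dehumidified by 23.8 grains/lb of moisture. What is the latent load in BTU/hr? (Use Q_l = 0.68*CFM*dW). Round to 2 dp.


Q = 0.68 * 1717 * 23.8 = 27787.93 BTU/hr

27787.93 BTU/hr


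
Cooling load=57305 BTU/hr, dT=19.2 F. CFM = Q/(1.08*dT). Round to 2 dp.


CFM = 57305 / (1.08 * 19.2) = 2763.55

2763.55 CFM
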